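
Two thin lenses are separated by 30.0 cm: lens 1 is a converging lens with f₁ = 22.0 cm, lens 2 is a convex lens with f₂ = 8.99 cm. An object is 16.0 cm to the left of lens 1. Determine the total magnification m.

m = -0.414

Lens 1: 1/d_i1 = 1/(22.0) − 1/(16.0) = -0.01705, so d_i1 = -58.67 cm; m₁ = −d_i1/d_o1 = +3.667.
d_o2 = 30.0 − (-58.67) = 88.67 cm.
Lens 2: 1/d_i2 = 1/(8.99) − 1/(88.67) = 0.09996, so d_i2 = 10.00 cm; m₂ = −d_i2/d_o2 = -0.1128.
m = m₁·m₂ = (+3.667)(-0.1128) = -0.414.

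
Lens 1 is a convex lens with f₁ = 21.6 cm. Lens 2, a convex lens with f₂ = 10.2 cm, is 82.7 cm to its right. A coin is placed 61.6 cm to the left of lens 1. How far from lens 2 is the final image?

12.9 cm

Lens 1: 1/d_i1 = 1/f₁ − 1/d_o1 = 1/(21.6) − 1/(61.6) = 0.03006, so d_i1 = 33.26 cm.
The intermediate image is 33.26 cm to the right of lens 1, which is 82.7 − (33.26) = 49.44 cm to the left of lens 2, so d_o2 = +49.44 cm.
Lens 2: 1/d_i2 = 1/f₂ − 1/d_o2 = 1/(10.2) − 1/(49.44) = 0.07781, so d_i2 = 12.9 cm.
The final image is real, 12.9 cm to the right of lens 2 (overall magnification ≈ 0.14).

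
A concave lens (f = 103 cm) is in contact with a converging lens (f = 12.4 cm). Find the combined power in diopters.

P = +7.09 D

P₁ = 1/f₁ = 1/(-1.03 m) = -0.9709 D; P₂ = 1/f₂ = 1/(0.124 m) = +8.065 D.
For thin lenses in contact, P = P₁ + P₂ = (-0.9709) + (+8.065) = +7.09 D.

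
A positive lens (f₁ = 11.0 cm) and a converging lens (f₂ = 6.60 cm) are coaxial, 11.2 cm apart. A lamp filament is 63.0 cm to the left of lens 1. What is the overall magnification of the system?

Lens 1: 1/d_i1 = 1/(11.0) − 1/(63.0) = 0.07504, so d_i1 = 13.33 cm; m₁ = −d_i1/d_o1 = -0.2116.
d_o2 = 11.2 − (13.33) = -2.130 cm (virtual object).
Lens 2: 1/d_i2 = 1/(6.60) − 1/(-2.130) = 0.6210, so d_i2 = 1.610 cm; m₂ = −d_i2/d_o2 = +0.7560.
m = m₁·m₂ = (-0.2116)(+0.7560) = -0.160.

m = -0.160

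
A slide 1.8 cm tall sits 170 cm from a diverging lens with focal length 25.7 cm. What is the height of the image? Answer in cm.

0.236 cm

For a diverging lens, f = -25.7 cm.
1/d_i = 1/f − 1/d_o = 1/(-25.70) − 1/(170) = -0.04479, so d_i = -22.32 cm.
m = −d_i/d_o = +0.1313.
|h_i| = |m|·h_o = 0.1313 × 1.8 = 0.236 cm. The image is virtual, upright and reduced, on the same side as the object.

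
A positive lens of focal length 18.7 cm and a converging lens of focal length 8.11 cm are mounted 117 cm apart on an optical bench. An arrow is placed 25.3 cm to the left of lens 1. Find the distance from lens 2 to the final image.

9.88 cm

Lens 1: 1/d_i1 = 1/f₁ − 1/d_o1 = 1/(18.7) − 1/(25.3) = 0.01395, so d_i1 = 71.68 cm.
The intermediate image is 71.68 cm to the right of lens 1, which is 117 − (71.68) = 45.32 cm to the left of lens 2, so d_o2 = +45.32 cm.
Lens 2: 1/d_i2 = 1/f₂ − 1/d_o2 = 1/(8.11) − 1/(45.32) = 0.1012, so d_i2 = 9.88 cm.
The final image is real, 9.88 cm to the right of lens 2 (overall magnification ≈ 0.62).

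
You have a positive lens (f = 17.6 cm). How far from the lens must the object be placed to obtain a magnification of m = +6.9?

m = −d_i/d_o ⇒ d_i = −m·d_o.
1/f = 1/d_o + 1/d_i = 1/d_o − 1/(m·d_o) = (1 − 1/m)/d_o, so d_o = f(1 − 1/m) = (17.60)(1 − 1/(+6.9)) = 15.0 cm.

15.0 cm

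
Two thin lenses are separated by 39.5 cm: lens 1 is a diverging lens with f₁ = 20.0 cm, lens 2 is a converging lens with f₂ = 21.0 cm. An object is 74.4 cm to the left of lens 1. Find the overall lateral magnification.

f₁ = −20.0 cm (diverging).
Lens 1: 1/d_i1 = 1/(-20.0) − 1/(74.4) = -0.06344, so d_i1 = -15.76 cm; m₁ = −d_i1/d_o1 = +0.2118.
d_o2 = 39.5 − (-15.76) = 55.26 cm.
Lens 2: 1/d_i2 = 1/(21.0) − 1/(55.26) = 0.02952, so d_i2 = 33.87 cm; m₂ = −d_i2/d_o2 = -0.6130.
m = m₁·m₂ = (+0.2118)(-0.6130) = -0.130.

m = -0.130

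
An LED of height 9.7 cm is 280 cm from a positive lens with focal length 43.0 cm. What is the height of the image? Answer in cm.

1.76 cm

1/d_i = 1/f − 1/d_o = 1/(43.00) − 1/(280) = 0.01968, so d_i = 50.80 cm.
m = −d_i/d_o = -0.1814.
|h_i| = |m|·h_o = 0.1814 × 9.7 = 1.76 cm. The image is real, inverted and reduced, on the far side of the lens.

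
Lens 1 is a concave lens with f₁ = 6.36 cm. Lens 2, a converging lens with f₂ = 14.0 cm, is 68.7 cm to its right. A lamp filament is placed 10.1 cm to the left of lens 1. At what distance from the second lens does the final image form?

Lens 1 is diverging, so f₁ = −6.36 cm.
Lens 1: 1/d_i1 = 1/f₁ − 1/d_o1 = 1/(-6.36) − 1/(10.1) = -0.2562, so d_i1 = -3.903 cm.
The intermediate image is 3.903 cm to the left of lens 1 (virtual), which is 68.7 − (-3.903) = 72.60 cm to the left of lens 2, so d_o2 = +72.60 cm.
Lens 2: 1/d_i2 = 1/f₂ − 1/d_o2 = 1/(14.0) − 1/(72.60) = 0.05765, so d_i2 = 17.3 cm.
The final image is real, 17.3 cm to the right of lens 2 (overall magnification ≈ -0.092).

17.3 cm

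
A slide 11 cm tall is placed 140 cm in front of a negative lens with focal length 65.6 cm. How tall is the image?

For a negative lens, f = -65.6 cm.
1/d_i = 1/f − 1/d_o = 1/(-65.60) − 1/(140) = -0.02239, so d_i = -44.67 cm.
m = −d_i/d_o = +0.3191.
|h_i| = |m|·h_o = 0.3191 × 11 = 3.51 cm. The image is virtual, upright and reduced, on the same side as the object.

3.51 cm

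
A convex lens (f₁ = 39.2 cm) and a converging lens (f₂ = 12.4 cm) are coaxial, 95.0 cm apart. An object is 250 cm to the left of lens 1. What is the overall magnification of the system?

Lens 1: 1/d_i1 = 1/(39.2) − 1/(250) = 0.02151, so d_i1 = 46.49 cm; m₁ = −d_i1/d_o1 = -0.1860.
d_o2 = 95.0 − (46.49) = 48.51 cm.
Lens 2: 1/d_i2 = 1/(12.4) − 1/(48.51) = 0.06003, so d_i2 = 16.66 cm; m₂ = −d_i2/d_o2 = -0.3434.
m = m₁·m₂ = (-0.1860)(-0.3434) = +0.0639.

m = +0.0639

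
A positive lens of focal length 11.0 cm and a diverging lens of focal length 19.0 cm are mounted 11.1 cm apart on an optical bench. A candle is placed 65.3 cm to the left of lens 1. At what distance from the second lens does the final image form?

Lens 1: 1/d_i1 = 1/f₁ − 1/d_o1 = 1/(11.0) − 1/(65.3) = 0.07560, so d_i1 = 13.23 cm.
The intermediate image is 13.23 cm to the right of lens 1, which lies 2.130 cm to the right of lens 2 — a virtual object — so d_o2 = −2.130 cm.
Lens 2 is diverging, so f₂ = −19.0 cm.
Lens 2: 1/d_i2 = 1/f₂ − 1/d_o2 = 1/(-19.0) − 1/(-2.130) = 0.4169, so d_i2 = 2.40 cm.
The final image is real, 2.40 cm to the right of lens 2 (overall magnification ≈ -0.23).

2.40 cm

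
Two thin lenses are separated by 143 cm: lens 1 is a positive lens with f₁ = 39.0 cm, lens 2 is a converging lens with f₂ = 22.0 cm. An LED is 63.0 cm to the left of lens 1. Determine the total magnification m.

m = +1.92

Lens 1: 1/d_i1 = 1/(39.0) − 1/(63.0) = 0.009768, so d_i1 = 102.4 cm; m₁ = −d_i1/d_o1 = -1.625.
d_o2 = 143 − (102.4) = 40.60 cm.
Lens 2: 1/d_i2 = 1/(22.0) − 1/(40.60) = 0.02082, so d_i2 = 48.02 cm; m₂ = −d_i2/d_o2 = -1.183.
m = m₁·m₂ = (-1.625)(-1.183) = +1.92.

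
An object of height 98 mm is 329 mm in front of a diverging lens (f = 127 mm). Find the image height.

27.3 mm

For a diverging lens, f = -127 mm.
1/d_i = 1/f − 1/d_o = 1/(-127.0) − 1/(329) = -0.01091, so d_i = -91.63 mm.
m = −d_i/d_o = +0.2785.
|h_i| = |m|·h_o = 0.2785 × 98 = 27.3 mm. The image is virtual, upright and reduced, on the same side as the object.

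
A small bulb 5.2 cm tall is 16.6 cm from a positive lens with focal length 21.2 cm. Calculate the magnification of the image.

m = +4.61

1/d_i = 1/f − 1/d_o = 1/(21.20) − 1/(16.6) = -0.01307, so d_i = -76.50 cm.
m = −d_i/d_o = −(-76.50)/(16.6) = +4.61.
The image is virtual, upright and enlarged, on the same side as the object.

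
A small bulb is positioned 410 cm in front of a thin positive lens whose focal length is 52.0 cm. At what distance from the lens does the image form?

59.6 cm

Thin-lens equation: 1/v = 1/f − 1/u = 1/(52.00) − 1/(410) = 0.01923 − 0.002439 = 0.01679, so v = 59.6 cm.
The image is real, inverted and reduced, on the far side of the lens.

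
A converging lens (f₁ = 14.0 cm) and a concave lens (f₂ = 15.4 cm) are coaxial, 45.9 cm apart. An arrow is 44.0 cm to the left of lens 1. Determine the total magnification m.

m = -0.176

Lens 1: 1/d_i1 = 1/(14.0) − 1/(44.0) = 0.04870, so d_i1 = 20.53 cm; m₁ = −d_i1/d_o1 = -0.4666.
d_o2 = 45.9 − (20.53) = 25.37 cm.
f₂ = −15.4 cm (diverging).
Lens 2: 1/d_i2 = 1/(-15.4) − 1/(25.37) = -0.1044, so d_i2 = -9.583 cm; m₂ = −d_i2/d_o2 = +0.3777.
m = m₁·m₂ = (-0.4666)(+0.3777) = -0.176.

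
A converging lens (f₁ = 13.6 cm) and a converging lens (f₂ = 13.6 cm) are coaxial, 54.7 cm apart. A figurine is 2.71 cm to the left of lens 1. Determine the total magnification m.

m = -0.382

Lens 1: 1/d_i1 = 1/(13.6) − 1/(2.71) = -0.2955, so d_i1 = -3.384 cm; m₁ = −d_i1/d_o1 = +1.249.
d_o2 = 54.7 − (-3.384) = 58.08 cm.
Lens 2: 1/d_i2 = 1/(13.6) − 1/(58.08) = 0.05631, so d_i2 = 17.76 cm; m₂ = −d_i2/d_o2 = -0.3058.
m = m₁·m₂ = (+1.249)(-0.3058) = -0.382.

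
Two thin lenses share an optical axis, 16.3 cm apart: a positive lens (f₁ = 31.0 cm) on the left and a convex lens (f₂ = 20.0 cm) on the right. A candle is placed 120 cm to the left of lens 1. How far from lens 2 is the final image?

Lens 1: 1/d_i1 = 1/f₁ − 1/d_o1 = 1/(31.0) − 1/(120) = 0.02392, so d_i1 = 41.80 cm.
The intermediate image is 41.80 cm to the right of lens 1, which lies 25.50 cm to the right of lens 2 — a virtual object — so d_o2 = −25.50 cm.
Lens 2: 1/d_i2 = 1/f₂ − 1/d_o2 = 1/(20.0) − 1/(-25.50) = 0.08922, so d_i2 = 11.2 cm.
The final image is real, 11.2 cm to the right of lens 2 (overall magnification ≈ -0.15).

11.2 cm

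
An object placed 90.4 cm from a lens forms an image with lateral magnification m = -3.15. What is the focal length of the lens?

f = 68.6 cm (converging)

m = −d_i/d_o ⇒ d_i = −m·d_o = −(-3.15)·(90.4) = 284.8 cm.
1/f = 1/d_o + 1/d_i = 1/(90.4) + 1/(284.8) = 0.01457, so f = 68.6 cm.
Since f is positive, the lens is converging.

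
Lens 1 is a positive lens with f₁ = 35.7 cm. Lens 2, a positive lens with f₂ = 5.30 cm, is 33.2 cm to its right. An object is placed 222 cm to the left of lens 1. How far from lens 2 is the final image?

Lens 1: 1/d_i1 = 1/f₁ − 1/d_o1 = 1/(35.7) − 1/(222) = 0.02351, so d_i1 = 42.54 cm.
The intermediate image is 42.54 cm to the right of lens 1, which lies 9.340 cm to the right of lens 2 — a virtual object — so d_o2 = −9.340 cm.
Lens 2: 1/d_i2 = 1/f₂ − 1/d_o2 = 1/(5.30) − 1/(-9.340) = 0.2957, so d_i2 = 3.38 cm.
The final image is real, 3.38 cm to the right of lens 2 (overall magnification ≈ -0.069).

3.38 cm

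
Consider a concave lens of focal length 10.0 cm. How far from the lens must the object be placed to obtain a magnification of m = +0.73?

For a concave lens, f = -10.0 cm.
m = −d_i/d_o ⇒ d_i = −m·d_o.
1/f = 1/d_o + 1/d_i = 1/d_o − 1/(m·d_o) = (1 − 1/m)/d_o, so d_o = f(1 − 1/m) = (-10.00)(1 − 1/(+0.73)) = 3.70 cm.

3.70 cm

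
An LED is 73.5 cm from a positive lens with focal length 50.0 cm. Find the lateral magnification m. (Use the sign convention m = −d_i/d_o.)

1/d_i = 1/f − 1/d_o = 1/(50.00) − 1/(73.5) = 0.006395, so d_i = 156.4 cm.
m = −d_i/d_o = −(156.4)/(73.5) = -2.13.
The image is real, inverted and enlarged, on the far side of the lens.

m = -2.13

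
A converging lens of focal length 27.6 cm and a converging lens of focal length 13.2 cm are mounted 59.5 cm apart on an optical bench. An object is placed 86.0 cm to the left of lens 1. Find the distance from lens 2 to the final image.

Lens 1: 1/d_i1 = 1/f₁ − 1/d_o1 = 1/(27.6) − 1/(86.0) = 0.02460, so d_i1 = 40.64 cm.
The intermediate image is 40.64 cm to the right of lens 1, which is 59.5 − (40.64) = 18.86 cm to the left of lens 2, so d_o2 = +18.86 cm.
Lens 2: 1/d_i2 = 1/f₂ − 1/d_o2 = 1/(13.2) − 1/(18.86) = 0.02274, so d_i2 = 44.0 cm.
The final image is real, 44.0 cm to the right of lens 2 (overall magnification ≈ 1.1).

44.0 cm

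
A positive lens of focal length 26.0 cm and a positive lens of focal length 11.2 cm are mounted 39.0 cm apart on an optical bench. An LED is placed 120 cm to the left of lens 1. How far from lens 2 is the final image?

12.1 cm

Lens 1: 1/d_i1 = 1/f₁ − 1/d_o1 = 1/(26.0) − 1/(120) = 0.03013, so d_i1 = 33.19 cm.
The intermediate image is 33.19 cm to the right of lens 1, which is 39.0 − (33.19) = 5.810 cm to the left of lens 2, so d_o2 = +5.810 cm.
Lens 2: 1/d_i2 = 1/f₂ − 1/d_o2 = 1/(11.2) − 1/(5.810) = -0.08283, so d_i2 = -12.1 cm.
The final image is virtual, 12.1 cm to the left of lens 2 (overall magnification ≈ -0.57).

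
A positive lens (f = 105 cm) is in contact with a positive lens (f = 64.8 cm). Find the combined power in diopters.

P₁ = 1/f₁ = 1/(1.05 m) = +0.9524 D; P₂ = 1/f₂ = 1/(0.648 m) = +1.543 D.
For thin lenses in contact, P = P₁ + P₂ = (+0.9524) + (+1.543) = +2.50 D.

P = +2.50 D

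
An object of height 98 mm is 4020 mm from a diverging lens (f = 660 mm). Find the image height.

For a diverging lens, f = -660 mm.
1/d_i = 1/f − 1/d_o = 1/(-660.0) − 1/(4020) = -0.001764, so d_i = -566.9 mm.
m = −d_i/d_o = +0.1410.
|h_i| = |m|·h_o = 0.1410 × 98 = 13.8 mm. The image is virtual, upright and reduced, on the same side as the object.

13.8 mm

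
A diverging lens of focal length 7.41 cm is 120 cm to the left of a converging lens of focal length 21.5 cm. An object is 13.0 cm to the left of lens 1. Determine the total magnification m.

m = -0.0756

f₁ = −7.41 cm (diverging).
Lens 1: 1/d_i1 = 1/(-7.41) − 1/(13.0) = -0.2119, so d_i1 = -4.720 cm; m₁ = −d_i1/d_o1 = +0.3631.
d_o2 = 120 − (-4.720) = 124.7 cm.
Lens 2: 1/d_i2 = 1/(21.5) − 1/(124.7) = 0.03849, so d_i2 = 25.98 cm; m₂ = −d_i2/d_o2 = -0.2083.
m = m₁·m₂ = (+0.3631)(-0.2083) = -0.0756.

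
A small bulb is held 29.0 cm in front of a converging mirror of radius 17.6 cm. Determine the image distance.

f = R/2 = 17.6/2 = 8.800 cm.
Mirror equation: 1/s_i = 1/f − 1/s_o = 1/(8.800) − 1/(29.0) = 0.1136 − 0.03448 = 0.07915, so s_i = 12.6 cm.
The image is real, inverted and reduced, in front of the mirror.

12.6 cm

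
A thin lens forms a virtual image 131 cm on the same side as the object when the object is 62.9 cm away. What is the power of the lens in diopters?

Virtual image ⇒ d_i = −131 cm.
1/f = 1/d_o + 1/d_i = 1/(62.9) + 1/(-131) = 0.008265 cm⁻¹.
f = 121.0 cm = 1.210 m, so P = 1/f = +0.826 D.

P = +0.826 D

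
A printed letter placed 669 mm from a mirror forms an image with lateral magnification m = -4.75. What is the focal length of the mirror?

m = −d_i/d_o ⇒ d_i = −m·d_o = −(-4.75)·(669) = 3178 mm.
1/f = 1/d_o + 1/d_i = 1/(669) + 1/(3178) = 0.001809, so f = 553 mm.
Since f is positive, the mirror is concave.

f = 553 mm (concave)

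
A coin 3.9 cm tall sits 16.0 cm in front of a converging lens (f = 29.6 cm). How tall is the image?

8.49 cm

1/d_i = 1/f − 1/d_o = 1/(29.60) − 1/(16.0) = -0.02872, so d_i = -34.82 cm.
m = −d_i/d_o = +2.176.
|h_i| = |m|·h_o = 2.176 × 3.9 = 8.49 cm. The image is virtual, upright and enlarged, on the same side as the object.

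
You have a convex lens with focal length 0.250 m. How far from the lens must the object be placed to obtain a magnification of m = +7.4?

m = −d_i/d_o ⇒ d_i = −m·d_o.
1/f = 1/d_o + 1/d_i = 1/d_o − 1/(m·d_o) = (1 − 1/m)/d_o, so d_o = f(1 − 1/m) = (0.2500)(1 − 1/(+7.4)) = 0.216 m.

0.216 m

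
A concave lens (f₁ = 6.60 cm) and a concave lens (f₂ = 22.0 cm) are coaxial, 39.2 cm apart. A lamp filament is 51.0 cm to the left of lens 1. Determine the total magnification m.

f₁ = −6.60 cm (diverging).
Lens 1: 1/d_i1 = 1/(-6.60) − 1/(51.0) = -0.1711, so d_i1 = -5.844 cm; m₁ = −d_i1/d_o1 = +0.1146.
d_o2 = 39.2 − (-5.844) = 45.04 cm.
f₂ = −22.0 cm (diverging).
Lens 2: 1/d_i2 = 1/(-22.0) − 1/(45.04) = -0.06766, so d_i2 = -14.78 cm; m₂ = −d_i2/d_o2 = +0.3282.
m = m₁·m₂ = (+0.1146)(+0.3282) = +0.0376.

m = +0.0376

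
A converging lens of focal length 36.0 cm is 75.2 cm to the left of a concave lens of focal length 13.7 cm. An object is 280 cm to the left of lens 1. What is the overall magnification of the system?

Lens 1: 1/d_i1 = 1/(36.0) − 1/(280) = 0.02421, so d_i1 = 41.31 cm; m₁ = −d_i1/d_o1 = -0.1475.
d_o2 = 75.2 − (41.31) = 33.89 cm.
f₂ = −13.7 cm (diverging).
Lens 2: 1/d_i2 = 1/(-13.7) − 1/(33.89) = -0.1025, so d_i2 = -9.756 cm; m₂ = −d_i2/d_o2 = +0.2879.
m = m₁·m₂ = (-0.1475)(+0.2879) = -0.0425.

m = -0.0425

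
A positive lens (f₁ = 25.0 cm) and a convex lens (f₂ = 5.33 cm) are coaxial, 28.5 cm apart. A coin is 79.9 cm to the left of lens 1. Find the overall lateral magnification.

m = -0.184

Lens 1: 1/d_i1 = 1/(25.0) − 1/(79.9) = 0.02748, so d_i1 = 36.38 cm; m₁ = −d_i1/d_o1 = -0.4553.
d_o2 = 28.5 − (36.38) = -7.880 cm (virtual object).
Lens 2: 1/d_i2 = 1/(5.33) − 1/(-7.880) = 0.3145, so d_i2 = 3.179 cm; m₂ = −d_i2/d_o2 = +0.4035.
m = m₁·m₂ = (-0.4553)(+0.4035) = -0.184.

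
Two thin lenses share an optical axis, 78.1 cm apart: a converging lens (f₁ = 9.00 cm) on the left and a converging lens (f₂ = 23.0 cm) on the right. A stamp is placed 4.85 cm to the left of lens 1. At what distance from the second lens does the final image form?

31.1 cm

Lens 1: 1/d_i1 = 1/f₁ − 1/d_o1 = 1/(9.00) − 1/(4.85) = -0.09507, so d_i1 = -10.52 cm.
The intermediate image is 10.52 cm to the left of lens 1 (virtual), which is 78.1 − (-10.52) = 88.62 cm to the left of lens 2, so d_o2 = +88.62 cm.
Lens 2: 1/d_i2 = 1/f₂ − 1/d_o2 = 1/(23.0) − 1/(88.62) = 0.03219, so d_i2 = 31.1 cm.
The final image is real, 31.1 cm to the right of lens 2 (overall magnification ≈ -0.76).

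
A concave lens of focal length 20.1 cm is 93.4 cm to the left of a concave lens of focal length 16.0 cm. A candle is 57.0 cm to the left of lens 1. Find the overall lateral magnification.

m = +0.0336

f₁ = −20.1 cm (diverging).
Lens 1: 1/d_i1 = 1/(-20.1) − 1/(57.0) = -0.06730, so d_i1 = -14.86 cm; m₁ = −d_i1/d_o1 = +0.2607.
d_o2 = 93.4 − (-14.86) = 108.3 cm.
f₂ = −16.0 cm (diverging).
Lens 2: 1/d_i2 = 1/(-16.0) − 1/(108.3) = -0.07173, so d_i2 = -13.94 cm; m₂ = −d_i2/d_o2 = +0.1287.
m = m₁·m₂ = (+0.2607)(+0.1287) = +0.0336.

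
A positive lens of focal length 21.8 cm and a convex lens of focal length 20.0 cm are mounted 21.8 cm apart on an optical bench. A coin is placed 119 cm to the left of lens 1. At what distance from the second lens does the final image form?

Lens 1: 1/d_i1 = 1/f₁ − 1/d_o1 = 1/(21.8) − 1/(119) = 0.03747, so d_i1 = 26.69 cm.
The intermediate image is 26.69 cm to the right of lens 1, which lies 4.890 cm to the right of lens 2 — a virtual object — so d_o2 = −4.890 cm.
Lens 2: 1/d_i2 = 1/f₂ − 1/d_o2 = 1/(20.0) − 1/(-4.890) = 0.2545, so d_i2 = 3.93 cm.
The final image is real, 3.93 cm to the right of lens 2 (overall magnification ≈ -0.18).

3.93 cm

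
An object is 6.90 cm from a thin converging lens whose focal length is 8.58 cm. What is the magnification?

1/d_i = 1/f − 1/d_o = 1/(8.580) − 1/(6.90) = -0.02838, so d_i = -35.24 cm.
m = −d_i/d_o = −(-35.24)/(6.90) = +5.11.
The image is virtual, upright and enlarged, on the same side as the object.

m = +5.11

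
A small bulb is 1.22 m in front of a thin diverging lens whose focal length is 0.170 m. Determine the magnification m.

m = +0.122

For a diverging lens, f = -0.170 m.
1/d_i = 1/f − 1/d_o = 1/(-0.1700) − 1/(1.22) = -6.702, so d_i = -0.1492 m.
m = −d_i/d_o = −(-0.1492)/(1.22) = +0.122.
The image is virtual, upright and reduced, on the same side as the object.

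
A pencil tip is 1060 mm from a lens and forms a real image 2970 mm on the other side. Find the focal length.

Real image ⇒ d_i = +2970 mm.
1/f = 1/d_o + 1/d_i = 1/(1060) + 1/(2970) = 0.001280, so f = 781 mm.
Since f is positive, the lens is converging.

f = 781 mm (converging)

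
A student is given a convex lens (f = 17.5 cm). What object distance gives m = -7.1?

m = −d_i/d_o ⇒ d_i = −m·d_o.
1/f = 1/d_o + 1/d_i = 1/d_o − 1/(m·d_o) = (1 − 1/m)/d_o, so d_o = f(1 − 1/m) = (17.50)(1 − 1/(-7.1)) = 20.0 cm.

20.0 cm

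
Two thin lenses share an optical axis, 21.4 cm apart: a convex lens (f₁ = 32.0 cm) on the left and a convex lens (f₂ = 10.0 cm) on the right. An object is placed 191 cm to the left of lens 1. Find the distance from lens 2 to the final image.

Lens 1: 1/d_i1 = 1/f₁ − 1/d_o1 = 1/(32.0) − 1/(191) = 0.02601, so d_i1 = 38.44 cm.
The intermediate image is 38.44 cm to the right of lens 1, which lies 17.04 cm to the right of lens 2 — a virtual object — so d_o2 = −17.04 cm.
Lens 2: 1/d_i2 = 1/f₂ − 1/d_o2 = 1/(10.0) − 1/(-17.04) = 0.1587, so d_i2 = 6.30 cm.
The final image is real, 6.30 cm to the right of lens 2 (overall magnification ≈ -0.074).

6.30 cm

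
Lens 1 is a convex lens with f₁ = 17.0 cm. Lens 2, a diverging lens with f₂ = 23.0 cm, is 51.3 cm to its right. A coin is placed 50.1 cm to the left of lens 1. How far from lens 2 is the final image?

12.1 cm

Lens 1: 1/d_i1 = 1/f₁ − 1/d_o1 = 1/(17.0) − 1/(50.1) = 0.03886, so d_i1 = 25.73 cm.
The intermediate image is 25.73 cm to the right of lens 1, which is 51.3 − (25.73) = 25.57 cm to the left of lens 2, so d_o2 = +25.57 cm.
Lens 2 is diverging, so f₂ = −23.0 cm.
Lens 2: 1/d_i2 = 1/f₂ − 1/d_o2 = 1/(-23.0) − 1/(25.57) = -0.08259, so d_i2 = -12.1 cm.
The final image is virtual, 12.1 cm to the left of lens 2 (overall magnification ≈ -0.24).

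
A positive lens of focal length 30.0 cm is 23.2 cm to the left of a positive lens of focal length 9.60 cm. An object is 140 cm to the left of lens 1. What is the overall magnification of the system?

Lens 1: 1/d_i1 = 1/(30.0) − 1/(140) = 0.02619, so d_i1 = 38.18 cm; m₁ = −d_i1/d_o1 = -0.2727.
d_o2 = 23.2 − (38.18) = -14.98 cm (virtual object).
Lens 2: 1/d_i2 = 1/(9.60) − 1/(-14.98) = 0.1709, so d_i2 = 5.851 cm; m₂ = −d_i2/d_o2 = +0.3906.
m = m₁·m₂ = (-0.2727)(+0.3906) = -0.107.

m = -0.107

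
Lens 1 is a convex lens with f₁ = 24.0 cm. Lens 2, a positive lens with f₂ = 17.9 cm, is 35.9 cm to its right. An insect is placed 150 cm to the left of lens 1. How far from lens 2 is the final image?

12.4 cm

Lens 1: 1/d_i1 = 1/f₁ − 1/d_o1 = 1/(24.0) − 1/(150) = 0.03500, so d_i1 = 28.57 cm.
The intermediate image is 28.57 cm to the right of lens 1, which is 35.9 − (28.57) = 7.330 cm to the left of lens 2, so d_o2 = +7.330 cm.
Lens 2: 1/d_i2 = 1/f₂ − 1/d_o2 = 1/(17.9) − 1/(7.330) = -0.08056, so d_i2 = -12.4 cm.
The final image is virtual, 12.4 cm to the left of lens 2 (overall magnification ≈ -0.32).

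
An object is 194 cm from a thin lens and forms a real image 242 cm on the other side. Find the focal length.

f = 108 cm (converging)

Real image ⇒ d_i = +242 cm.
1/f = 1/d_o + 1/d_i = 1/(194) + 1/(242) = 0.009287, so f = 108 cm.
Since f is positive, the thin lens is converging.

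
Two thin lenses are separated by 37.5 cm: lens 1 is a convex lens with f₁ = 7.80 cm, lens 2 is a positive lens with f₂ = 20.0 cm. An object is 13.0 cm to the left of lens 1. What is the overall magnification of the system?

Lens 1: 1/d_i1 = 1/(7.80) − 1/(13.0) = 0.05128, so d_i1 = 19.50 cm; m₁ = −d_i1/d_o1 = -1.500.
d_o2 = 37.5 − (19.50) = 18.00 cm.
Lens 2: 1/d_i2 = 1/(20.0) − 1/(18.00) = -0.005556, so d_i2 = -180.0 cm; m₂ = −d_i2/d_o2 = +10.00.
m = m₁·m₂ = (-1.500)(+10.00) = -15.0.

m = -15.0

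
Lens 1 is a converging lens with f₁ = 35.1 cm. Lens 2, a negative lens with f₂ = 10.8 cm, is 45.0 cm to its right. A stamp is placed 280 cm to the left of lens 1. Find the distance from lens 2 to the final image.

3.36 cm

Lens 1: 1/d_i1 = 1/f₁ − 1/d_o1 = 1/(35.1) − 1/(280) = 0.02492, so d_i1 = 40.13 cm.
The intermediate image is 40.13 cm to the right of lens 1, which is 45.0 − (40.13) = 4.870 cm to the left of lens 2, so d_o2 = +4.870 cm.
Lens 2 is diverging, so f₂ = −10.8 cm.
Lens 2: 1/d_i2 = 1/f₂ − 1/d_o2 = 1/(-10.8) − 1/(4.870) = -0.2979, so d_i2 = -3.36 cm.
The final image is virtual, 3.36 cm to the left of lens 2 (overall magnification ≈ -0.099).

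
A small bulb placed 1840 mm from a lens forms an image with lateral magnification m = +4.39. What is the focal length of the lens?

f = 2380 mm (converging)

m = −d_i/d_o ⇒ d_i = −m·d_o = −(+4.39)·(1840) = -8078 mm.
1/f = 1/d_o + 1/d_i = 1/(1840) + 1/(-8078) = 0.0004197, so f = 2380 mm.
Since f is positive, the lens is converging.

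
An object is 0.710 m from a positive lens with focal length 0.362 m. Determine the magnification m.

m = -1.04

1/d_i = 1/f − 1/d_o = 1/(0.3620) − 1/(0.710) = 1.354, so d_i = 0.7386 m.
m = −d_i/d_o = −(0.7386)/(0.710) = -1.04.
The image is real, inverted and enlarged, on the far side of the lens.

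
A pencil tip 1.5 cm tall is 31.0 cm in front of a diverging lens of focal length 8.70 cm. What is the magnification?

m = +0.219

For a diverging lens, f = -8.70 cm.
1/d_i = 1/f − 1/d_o = 1/(-8.700) − 1/(31.0) = -0.1472, so d_i = -6.793 cm.
m = −d_i/d_o = −(-6.793)/(31.0) = +0.219.
The image is virtual, upright and reduced, on the same side as the object.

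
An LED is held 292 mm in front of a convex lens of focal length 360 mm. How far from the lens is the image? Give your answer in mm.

Thin-lens equation: 1/v = 1/f − 1/u = 1/(360.0) − 1/(292) = 0.002778 − 0.003425 = -0.0006469, so v = -1550 mm.
The image is virtual, upright and enlarged, on the same side as the object.

1550 mm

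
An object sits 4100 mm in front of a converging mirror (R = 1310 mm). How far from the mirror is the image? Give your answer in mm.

780 mm

f = R/2 = 1310/2 = 655.0 mm.
Mirror equation: 1/d_i = 1/f − 1/d_o = 1/(655.0) − 1/(4100) = 0.001527 − 0.0002439 = 0.001283, so d_i = 780 mm.
The image is real, inverted and reduced, in front of the mirror.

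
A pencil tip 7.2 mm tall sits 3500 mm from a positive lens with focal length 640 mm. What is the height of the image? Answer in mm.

1.61 mm

1/d_i = 1/f − 1/d_o = 1/(640.0) − 1/(3500) = 0.001277, so d_i = 783.2 mm.
m = −d_i/d_o = -0.2238.
|h_i| = |m|·h_o = 0.2238 × 7.2 = 1.61 mm. The image is real, inverted and reduced, on the far side of the lens.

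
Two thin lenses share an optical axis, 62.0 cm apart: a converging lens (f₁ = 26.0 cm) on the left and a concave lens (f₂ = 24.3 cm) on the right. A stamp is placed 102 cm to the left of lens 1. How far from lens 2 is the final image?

12.8 cm

Lens 1: 1/d_i1 = 1/f₁ − 1/d_o1 = 1/(26.0) − 1/(102) = 0.02866, so d_i1 = 34.89 cm.
The intermediate image is 34.89 cm to the right of lens 1, which is 62.0 − (34.89) = 27.11 cm to the left of lens 2, so d_o2 = +27.11 cm.
Lens 2 is diverging, so f₂ = −24.3 cm.
Lens 2: 1/d_i2 = 1/f₂ − 1/d_o2 = 1/(-24.3) − 1/(27.11) = -0.07804, so d_i2 = -12.8 cm.
The final image is virtual, 12.8 cm to the left of lens 2 (overall magnification ≈ -0.16).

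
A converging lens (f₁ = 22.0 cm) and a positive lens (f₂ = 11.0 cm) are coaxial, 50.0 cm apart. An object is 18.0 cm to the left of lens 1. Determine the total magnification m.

Lens 1: 1/d_i1 = 1/(22.0) − 1/(18.0) = -0.01010, so d_i1 = -99.00 cm; m₁ = −d_i1/d_o1 = +5.500.
d_o2 = 50.0 − (-99.00) = 149.0 cm.
Lens 2: 1/d_i2 = 1/(11.0) − 1/(149.0) = 0.08420, so d_i2 = 11.88 cm; m₂ = −d_i2/d_o2 = -0.07971.
m = m₁·m₂ = (+5.500)(-0.07971) = -0.438.

m = -0.438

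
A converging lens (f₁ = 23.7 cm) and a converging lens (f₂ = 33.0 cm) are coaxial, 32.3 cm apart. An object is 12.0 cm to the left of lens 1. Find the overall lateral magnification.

m = -2.83

Lens 1: 1/d_i1 = 1/(23.7) − 1/(12.0) = -0.04114, so d_i1 = -24.31 cm; m₁ = −d_i1/d_o1 = +2.026.
d_o2 = 32.3 − (-24.31) = 56.61 cm.
Lens 2: 1/d_i2 = 1/(33.0) − 1/(56.61) = 0.01264, so d_i2 = 79.12 cm; m₂ = −d_i2/d_o2 = -1.398.
m = m₁·m₂ = (+2.026)(-1.398) = -2.83.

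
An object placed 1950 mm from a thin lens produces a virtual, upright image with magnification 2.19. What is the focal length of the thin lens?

f = 3590 mm (converging)

m = −d_i/d_o ⇒ d_i = −m·d_o = −(+2.19)·(1950) = -4270 mm.
1/f = 1/d_o + 1/d_i = 1/(1950) + 1/(-4270) = 0.0002786, so f = 3590 mm.
Since f is positive, the thin lens is converging.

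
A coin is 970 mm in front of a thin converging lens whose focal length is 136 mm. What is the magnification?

1/d_i = 1/f − 1/d_o = 1/(136.0) − 1/(970) = 0.006322, so d_i = 158.2 mm.
m = −d_i/d_o = −(158.2)/(970) = -0.163.
The image is real, inverted and reduced, on the far side of the lens.

m = -0.163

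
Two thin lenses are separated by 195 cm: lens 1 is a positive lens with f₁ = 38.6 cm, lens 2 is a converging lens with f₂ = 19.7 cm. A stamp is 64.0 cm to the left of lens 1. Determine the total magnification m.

Lens 1: 1/d_i1 = 1/(38.6) − 1/(64.0) = 0.01028, so d_i1 = 97.26 cm; m₁ = −d_i1/d_o1 = -1.520.
d_o2 = 195 − (97.26) = 97.74 cm.
Lens 2: 1/d_i2 = 1/(19.7) − 1/(97.74) = 0.04053, so d_i2 = 24.67 cm; m₂ = −d_i2/d_o2 = -0.2524.
m = m₁·m₂ = (-1.520)(-0.2524) = +0.384.

m = +0.384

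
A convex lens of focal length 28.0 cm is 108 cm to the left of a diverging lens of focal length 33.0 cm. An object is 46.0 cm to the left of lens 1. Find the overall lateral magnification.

Lens 1: 1/d_i1 = 1/(28.0) − 1/(46.0) = 0.01398, so d_i1 = 71.56 cm; m₁ = −d_i1/d_o1 = -1.556.
d_o2 = 108 − (71.56) = 36.44 cm.
f₂ = −33.0 cm (diverging).
Lens 2: 1/d_i2 = 1/(-33.0) − 1/(36.44) = -0.05775, so d_i2 = -17.32 cm; m₂ = −d_i2/d_o2 = +0.4752.
m = m₁·m₂ = (-1.556)(+0.4752) = -0.739.

m = -0.739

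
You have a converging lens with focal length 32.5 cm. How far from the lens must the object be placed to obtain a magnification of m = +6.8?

m = −d_i/d_o ⇒ d_i = −m·d_o.
1/f = 1/d_o + 1/d_i = 1/d_o − 1/(m·d_o) = (1 − 1/m)/d_o, so d_o = f(1 − 1/m) = (32.50)(1 − 1/(+6.8)) = 27.7 cm.

27.7 cm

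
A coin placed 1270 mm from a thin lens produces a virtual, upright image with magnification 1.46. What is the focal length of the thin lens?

m = −d_i/d_o ⇒ d_i = −m·d_o = −(+1.46)·(1270) = -1854 mm.
1/f = 1/d_o + 1/d_i = 1/(1270) + 1/(-1854) = 0.0002480, so f = 4030 mm.
Since f is positive, the thin lens is converging.

f = 4030 mm (converging)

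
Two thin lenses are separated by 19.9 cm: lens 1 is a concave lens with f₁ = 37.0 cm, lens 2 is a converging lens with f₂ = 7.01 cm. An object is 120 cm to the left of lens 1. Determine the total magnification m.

f₁ = −37.0 cm (diverging).
Lens 1: 1/d_i1 = 1/(-37.0) − 1/(120) = -0.03536, so d_i1 = -28.28 cm; m₁ = −d_i1/d_o1 = +0.2357.
d_o2 = 19.9 − (-28.28) = 48.18 cm.
Lens 2: 1/d_i2 = 1/(7.01) − 1/(48.18) = 0.1219, so d_i2 = 8.204 cm; m₂ = −d_i2/d_o2 = -0.1703.
m = m₁·m₂ = (+0.2357)(-0.1703) = -0.0401.

m = -0.0401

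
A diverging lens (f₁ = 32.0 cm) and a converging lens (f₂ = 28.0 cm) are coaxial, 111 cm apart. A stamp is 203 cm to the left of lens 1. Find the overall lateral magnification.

m = -0.0345

f₁ = −32.0 cm (diverging).
Lens 1: 1/d_i1 = 1/(-32.0) − 1/(203) = -0.03618, so d_i1 = -27.64 cm; m₁ = −d_i1/d_o1 = +0.1362.
d_o2 = 111 − (-27.64) = 138.6 cm.
Lens 2: 1/d_i2 = 1/(28.0) − 1/(138.6) = 0.02850, so d_i2 = 35.09 cm; m₂ = −d_i2/d_o2 = -0.2532.
m = m₁·m₂ = (+0.1362)(-0.2532) = -0.0345.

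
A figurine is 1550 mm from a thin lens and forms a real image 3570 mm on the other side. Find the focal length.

f = 1080 mm (converging)

Real image ⇒ d_i = +3570 mm.
1/f = 1/d_o + 1/d_i = 1/(1550) + 1/(3570) = 0.0009253, so f = 1080 mm.
Since f is positive, the thin lens is converging.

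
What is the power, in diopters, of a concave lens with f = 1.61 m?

For a concave lens, f = −1.61 m.
P = 1/f = 1/(-1.61 m) = -0.621 D.

P = -0.621 D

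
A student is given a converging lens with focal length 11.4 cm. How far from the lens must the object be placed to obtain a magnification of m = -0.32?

m = −d_i/d_o ⇒ d_i = −m·d_o.
1/f = 1/d_o + 1/d_i = 1/d_o − 1/(m·d_o) = (1 − 1/m)/d_o, so d_o = f(1 − 1/m) = (11.40)(1 − 1/(-0.32)) = 47.0 cm.

47.0 cm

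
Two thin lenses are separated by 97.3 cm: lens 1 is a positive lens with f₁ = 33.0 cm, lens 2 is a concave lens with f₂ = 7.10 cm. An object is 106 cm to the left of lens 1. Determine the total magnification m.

Lens 1: 1/d_i1 = 1/(33.0) − 1/(106) = 0.02087, so d_i1 = 47.92 cm; m₁ = −d_i1/d_o1 = -0.4521.
d_o2 = 97.3 − (47.92) = 49.38 cm.
f₂ = −7.10 cm (diverging).
Lens 2: 1/d_i2 = 1/(-7.10) − 1/(49.38) = -0.1611, so d_i2 = -6.207 cm; m₂ = −d_i2/d_o2 = +0.1257.
m = m₁·m₂ = (-0.4521)(+0.1257) = -0.0568.

m = -0.0568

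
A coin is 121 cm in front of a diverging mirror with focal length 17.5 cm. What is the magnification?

m = +0.126

For a diverging mirror, f = -17.5 cm.
1/d_i = 1/f − 1/d_o = 1/(-17.50) − 1/(121) = -0.06541, so d_i = -15.29 cm.
m = −d_i/d_o = −(-15.29)/(121) = +0.126.
The image is virtual, upright and reduced, behind the mirror.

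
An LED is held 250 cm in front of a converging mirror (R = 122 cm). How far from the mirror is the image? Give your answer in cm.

80.7 cm

f = R/2 = 122/2 = 61.00 cm.
Mirror equation: 1/s_i = 1/f − 1/s_o = 1/(61.00) − 1/(250) = 0.01639 − 0.004000 = 0.01239, so s_i = 80.7 cm.
The image is real, inverted and reduced, in front of the mirror.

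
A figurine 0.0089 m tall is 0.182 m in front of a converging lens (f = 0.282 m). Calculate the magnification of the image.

1/d_i = 1/f − 1/d_o = 1/(0.2820) − 1/(0.182) = -1.948, so d_i = -0.5132 m.
m = −d_i/d_o = −(-0.5132)/(0.182) = +2.82.
The image is virtual, upright and enlarged, on the same side as the object.

m = +2.82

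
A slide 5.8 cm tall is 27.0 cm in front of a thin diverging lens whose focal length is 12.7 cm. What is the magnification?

m = +0.320

For a diverging lens, f = -12.7 cm.
1/d_i = 1/f − 1/d_o = 1/(-12.70) − 1/(27.0) = -0.1158, so d_i = -8.637 cm.
m = −d_i/d_o = −(-8.637)/(27.0) = +0.320.
The image is virtual, upright and reduced, on the same side as the object.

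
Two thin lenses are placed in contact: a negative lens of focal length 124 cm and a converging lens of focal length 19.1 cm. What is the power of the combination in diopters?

P₁ = 1/f₁ = 1/(-1.24 m) = -0.8065 D; P₂ = 1/f₂ = 1/(0.191 m) = +5.236 D.
For thin lenses in contact, P = P₁ + P₂ = (-0.8065) + (+5.236) = +4.43 D.

P = +4.43 D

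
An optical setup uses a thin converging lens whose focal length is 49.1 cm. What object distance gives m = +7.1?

42.2 cm

m = −d_i/d_o ⇒ d_i = −m·d_o.
1/f = 1/d_o + 1/d_i = 1/d_o − 1/(m·d_o) = (1 − 1/m)/d_o, so d_o = f(1 − 1/m) = (49.10)(1 − 1/(+7.1)) = 42.2 cm.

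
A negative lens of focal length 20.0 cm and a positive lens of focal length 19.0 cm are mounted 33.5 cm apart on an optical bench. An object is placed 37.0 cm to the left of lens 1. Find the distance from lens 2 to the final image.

32.1 cm

Lens 1 is diverging, so f₁ = −20.0 cm.
Lens 1: 1/d_i1 = 1/f₁ − 1/d_o1 = 1/(-20.0) − 1/(37.0) = -0.07703, so d_i1 = -12.98 cm.
The intermediate image is 12.98 cm to the left of lens 1 (virtual), which is 33.5 − (-12.98) = 46.48 cm to the left of lens 2, so d_o2 = +46.48 cm.
Lens 2: 1/d_i2 = 1/f₂ − 1/d_o2 = 1/(19.0) − 1/(46.48) = 0.03112, so d_i2 = 32.1 cm.
The final image is real, 32.1 cm to the right of lens 2 (overall magnification ≈ -0.24).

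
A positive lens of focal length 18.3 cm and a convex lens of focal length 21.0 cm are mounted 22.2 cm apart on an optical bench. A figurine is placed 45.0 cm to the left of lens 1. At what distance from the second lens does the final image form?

Lens 1: 1/d_i1 = 1/f₁ − 1/d_o1 = 1/(18.3) − 1/(45.0) = 0.03242, so d_i1 = 30.84 cm.
The intermediate image is 30.84 cm to the right of lens 1, which lies 8.640 cm to the right of lens 2 — a virtual object — so d_o2 = −8.640 cm.
Lens 2: 1/d_i2 = 1/f₂ − 1/d_o2 = 1/(21.0) − 1/(-8.640) = 0.1634, so d_i2 = 6.12 cm.
The final image is real, 6.12 cm to the right of lens 2 (overall magnification ≈ -0.49).

6.12 cm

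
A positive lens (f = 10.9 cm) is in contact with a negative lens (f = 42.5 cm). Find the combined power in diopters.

P = +6.82 D

P₁ = 1/f₁ = 1/(0.109 m) = +9.174 D; P₂ = 1/f₂ = 1/(-0.425 m) = -2.353 D.
For thin lenses in contact, P = P₁ + P₂ = (+9.174) + (-2.353) = +6.82 D.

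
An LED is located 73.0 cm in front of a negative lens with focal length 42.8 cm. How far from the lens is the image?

27.0 cm

For a negative lens, f = -42.8 cm.
Lens equation: 1/q = 1/f − 1/p = 1/(-42.80) − 1/(73.0) = -0.02336 − 0.01370 = -0.03706, so q = -27.0 cm.
The image is virtual, upright and reduced, on the same side as the object.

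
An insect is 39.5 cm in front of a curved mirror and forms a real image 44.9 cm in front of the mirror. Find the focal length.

f = 21.0 cm (concave)

Real image ⇒ d_i = +44.9 cm.
1/f = 1/d_o + 1/d_i = 1/(39.5) + 1/(44.9) = 0.04759, so f = 21.0 cm.
Since f is positive, the curved mirror is concave.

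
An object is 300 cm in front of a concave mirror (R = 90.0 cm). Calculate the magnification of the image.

f = R/2 = 90.0/2 = 45.00 cm.
1/d_i = 1/f − 1/d_o = 1/(45.00) − 1/(300) = 0.01889, so d_i = 52.94 cm.
m = −d_i/d_o = −(52.94)/(300) = -0.176.
The image is real, inverted and reduced, in front of the mirror.

m = -0.176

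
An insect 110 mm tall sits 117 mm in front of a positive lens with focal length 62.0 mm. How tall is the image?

124 mm

1/d_i = 1/f − 1/d_o = 1/(62.00) − 1/(117) = 0.007582, so d_i = 131.9 mm.
m = −d_i/d_o = -1.127.
|h_i| = |m|·h_o = 1.127 × 110 = 124 mm. The image is real, inverted and enlarged, on the far side of the lens.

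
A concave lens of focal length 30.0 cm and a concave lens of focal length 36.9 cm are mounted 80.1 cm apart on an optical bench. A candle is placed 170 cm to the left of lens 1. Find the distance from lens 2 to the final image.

Lens 1 is diverging, so f₁ = −30.0 cm.
Lens 1: 1/d_i1 = 1/f₁ − 1/d_o1 = 1/(-30.0) − 1/(170) = -0.03922, so d_i1 = -25.50 cm.
The intermediate image is 25.50 cm to the left of lens 1 (virtual), which is 80.1 − (-25.50) = 105.6 cm to the left of lens 2, so d_o2 = +105.6 cm.
Lens 2 is diverging, so f₂ = −36.9 cm.
Lens 2: 1/d_i2 = 1/f₂ − 1/d_o2 = 1/(-36.9) − 1/(105.6) = -0.03657, so d_i2 = -27.3 cm.
The final image is virtual, 27.3 cm to the left of lens 2 (overall magnification ≈ 0.039).

27.3 cm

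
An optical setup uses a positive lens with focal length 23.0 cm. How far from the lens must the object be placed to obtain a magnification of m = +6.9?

m = −d_i/d_o ⇒ d_i = −m·d_o.
1/f = 1/d_o + 1/d_i = 1/d_o − 1/(m·d_o) = (1 − 1/m)/d_o, so d_o = f(1 − 1/m) = (23.00)(1 − 1/(+6.9)) = 19.7 cm.

19.7 cm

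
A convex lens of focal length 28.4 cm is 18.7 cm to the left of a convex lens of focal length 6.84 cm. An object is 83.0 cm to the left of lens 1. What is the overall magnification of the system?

m = -0.114

Lens 1: 1/d_i1 = 1/(28.4) − 1/(83.0) = 0.02316, so d_i1 = 43.17 cm; m₁ = −d_i1/d_o1 = -0.5201.
d_o2 = 18.7 − (43.17) = -24.47 cm (virtual object).
Lens 2: 1/d_i2 = 1/(6.84) − 1/(-24.47) = 0.1871, so d_i2 = 5.346 cm; m₂ = −d_i2/d_o2 = +0.2185.
m = m₁·m₂ = (-0.5201)(+0.2185) = -0.114.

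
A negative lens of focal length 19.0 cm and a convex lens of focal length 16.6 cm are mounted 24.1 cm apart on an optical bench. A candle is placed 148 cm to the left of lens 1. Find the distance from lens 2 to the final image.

27.9 cm

Lens 1 is diverging, so f₁ = −19.0 cm.
Lens 1: 1/d_i1 = 1/f₁ − 1/d_o1 = 1/(-19.0) − 1/(148) = -0.05939, so d_i1 = -16.84 cm.
The intermediate image is 16.84 cm to the left of lens 1 (virtual), which is 24.1 − (-16.84) = 40.94 cm to the left of lens 2, so d_o2 = +40.94 cm.
Lens 2: 1/d_i2 = 1/f₂ − 1/d_o2 = 1/(16.6) − 1/(40.94) = 0.03581, so d_i2 = 27.9 cm.
The final image is real, 27.9 cm to the right of lens 2 (overall magnification ≈ -0.078).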